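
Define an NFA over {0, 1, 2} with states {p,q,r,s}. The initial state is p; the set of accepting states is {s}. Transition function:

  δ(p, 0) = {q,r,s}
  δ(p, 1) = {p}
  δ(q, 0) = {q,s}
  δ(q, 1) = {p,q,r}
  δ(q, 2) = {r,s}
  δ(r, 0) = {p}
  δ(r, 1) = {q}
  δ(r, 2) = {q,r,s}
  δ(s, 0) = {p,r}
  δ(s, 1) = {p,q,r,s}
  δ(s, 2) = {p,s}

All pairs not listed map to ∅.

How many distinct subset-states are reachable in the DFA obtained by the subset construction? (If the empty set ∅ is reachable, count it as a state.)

Start state of the DFA: {p}.
{p} --0--> {q,r,s}  [new]
{p} --1--> {p}  [seen]
{p} --2--> ∅  [new]
{q,r,s} --0--> {p,q,r,s}  [new]
{q,r,s} --1--> {p,q,r,s}  [seen]
{q,r,s} --2--> {p,q,r,s}  [seen]
∅ --0--> ∅  [seen]
∅ --1--> ∅  [seen]
∅ --2--> ∅  [seen]
{p,q,r,s} --0--> {p,q,r,s}  [seen]
{p,q,r,s} --1--> {p,q,r,s}  [seen]
{p,q,r,s} --2--> {p,q,r,s}  [seen]
Reachable DFA states: {p}, {q,r,s}, ∅, {p,q,r,s}.

4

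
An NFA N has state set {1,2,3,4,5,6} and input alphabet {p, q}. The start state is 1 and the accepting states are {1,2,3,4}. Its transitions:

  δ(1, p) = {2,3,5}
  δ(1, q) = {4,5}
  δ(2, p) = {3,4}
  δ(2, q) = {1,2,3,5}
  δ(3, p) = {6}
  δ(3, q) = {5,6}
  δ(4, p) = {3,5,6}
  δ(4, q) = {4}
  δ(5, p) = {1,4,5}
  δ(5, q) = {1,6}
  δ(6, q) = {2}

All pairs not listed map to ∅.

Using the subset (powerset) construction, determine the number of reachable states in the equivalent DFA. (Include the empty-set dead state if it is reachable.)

Start state of the DFA: {1}.
{1} --p--> {2,3,5}  [new]
{1} --q--> {4,5}  [new]
{2,3,5} --p--> {1,3,4,5,6}  [new]
{2,3,5} --q--> {1,2,3,5,6}  [new]
{4,5} --p--> {1,3,4,5,6}  [seen]
{4,5} --q--> {1,4,6}  [new]
{1,3,4,5,6} --p--> {1,2,3,4,5,6}  [new]
{1,3,4,5,6} --q--> {1,2,4,5,6}  [new]
{1,2,3,5,6} --p--> {1,2,3,4,5,6}  [seen]
{1,2,3,5,6} --q--> {1,2,3,4,5,6}  [seen]
{1,4,6} --p--> {2,3,5,6}  [new]
{1,4,6} --q--> {2,4,5}  [new]
{1,2,3,4,5,6} --p--> {1,2,3,4,5,6}  [seen]
{1,2,3,4,5,6} --q--> {1,2,3,4,5,6}  [seen]
{1,2,4,5,6} --p--> {1,2,3,4,5,6}  [seen]
{1,2,4,5,6} --q--> {1,2,3,4,5,6}  [seen]
{2,3,5,6} --p--> {1,3,4,5,6}  [seen]
{2,3,5,6} --q--> {1,2,3,5,6}  [seen]
{2,4,5} --p--> {1,3,4,5,6}  [seen]
{2,4,5} --q--> {1,2,3,4,5,6}  [seen]
Reachable DFA states: {1}, {2,3,5}, {4,5}, {1,3,4,5,6}, {1,2,3,5,6}, {1,4,6}, {1,2,3,4,5,6}, {1,2,4,5,6}, {2,3,5,6}, {2,4,5}.

10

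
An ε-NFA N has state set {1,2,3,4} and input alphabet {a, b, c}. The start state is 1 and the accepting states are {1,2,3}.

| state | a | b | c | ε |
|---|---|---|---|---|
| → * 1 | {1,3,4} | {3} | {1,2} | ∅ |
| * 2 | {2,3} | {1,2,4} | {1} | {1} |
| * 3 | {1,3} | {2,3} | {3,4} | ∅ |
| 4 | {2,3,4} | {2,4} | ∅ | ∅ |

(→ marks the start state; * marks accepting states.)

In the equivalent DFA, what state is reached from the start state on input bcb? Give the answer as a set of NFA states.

{1,2,3,4}

Start: {1}.
δ(1,b) = {3}.
Union: {3}.
After b: {3}.
δ(3,c) = {3,4}.
Union: {3,4}.
After c: {3,4}.
δ(3,b) = {2,3}; δ(4,b) = {2,4}.
Union: {2,3,4}.
ε-closure gives {1,2,3,4}.
After b: {1,2,3,4}.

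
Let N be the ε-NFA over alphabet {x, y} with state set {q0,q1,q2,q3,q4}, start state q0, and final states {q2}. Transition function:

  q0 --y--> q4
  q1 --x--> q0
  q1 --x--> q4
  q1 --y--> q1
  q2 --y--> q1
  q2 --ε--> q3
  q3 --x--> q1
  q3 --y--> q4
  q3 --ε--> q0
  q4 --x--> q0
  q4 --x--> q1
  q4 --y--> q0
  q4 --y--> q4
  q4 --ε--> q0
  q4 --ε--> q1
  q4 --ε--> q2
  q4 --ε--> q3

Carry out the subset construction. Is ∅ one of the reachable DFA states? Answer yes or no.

yes

Start state of the DFA: {q0} (ε-closure of the NFA start).
{q0} --x--> ∅  [new]
{q0} --y--> {q0,q1,q2,q3,q4}  [new]
∅ --x--> ∅  [seen]
∅ --y--> ∅  [seen]
{q0,q1,q2,q3,q4} --x--> {q0,q1,q2,q3,q4}  [seen]
{q0,q1,q2,q3,q4} --y--> {q0,q1,q2,q3,q4}  [seen]
Reachable DFA states: {q0}, ∅, {q0,q1,q2,q3,q4}.
∅ is among them.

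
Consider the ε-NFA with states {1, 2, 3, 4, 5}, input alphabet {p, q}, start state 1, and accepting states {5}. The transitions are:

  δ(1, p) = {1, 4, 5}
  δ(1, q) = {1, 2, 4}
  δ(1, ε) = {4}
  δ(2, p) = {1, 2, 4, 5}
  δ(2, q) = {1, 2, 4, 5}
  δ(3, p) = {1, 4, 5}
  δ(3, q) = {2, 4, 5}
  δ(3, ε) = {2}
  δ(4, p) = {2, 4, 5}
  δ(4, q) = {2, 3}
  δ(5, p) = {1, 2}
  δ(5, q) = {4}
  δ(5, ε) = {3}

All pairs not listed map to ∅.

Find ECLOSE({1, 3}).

Begin with {1, 3}.
1 →ε {4}; add 4.
3 →ε {2}; add 2.
ε-closure = {1, 2, 3, 4}.

{1, 2, 3, 4}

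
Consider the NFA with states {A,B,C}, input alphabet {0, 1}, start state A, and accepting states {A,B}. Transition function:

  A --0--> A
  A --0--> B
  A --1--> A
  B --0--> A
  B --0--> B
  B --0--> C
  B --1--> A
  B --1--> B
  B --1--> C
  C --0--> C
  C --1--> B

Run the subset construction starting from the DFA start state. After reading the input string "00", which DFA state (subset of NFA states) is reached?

{A,B,C}

Start: {A}.
δ(A,0) = {A,B}.
Union: {A,B}.
After 0: {A,B}.
δ(A,0) = {A,B}; δ(B,0) = {A,B,C}.
Union: {A,B,C}.
After 0: {A,B,C}.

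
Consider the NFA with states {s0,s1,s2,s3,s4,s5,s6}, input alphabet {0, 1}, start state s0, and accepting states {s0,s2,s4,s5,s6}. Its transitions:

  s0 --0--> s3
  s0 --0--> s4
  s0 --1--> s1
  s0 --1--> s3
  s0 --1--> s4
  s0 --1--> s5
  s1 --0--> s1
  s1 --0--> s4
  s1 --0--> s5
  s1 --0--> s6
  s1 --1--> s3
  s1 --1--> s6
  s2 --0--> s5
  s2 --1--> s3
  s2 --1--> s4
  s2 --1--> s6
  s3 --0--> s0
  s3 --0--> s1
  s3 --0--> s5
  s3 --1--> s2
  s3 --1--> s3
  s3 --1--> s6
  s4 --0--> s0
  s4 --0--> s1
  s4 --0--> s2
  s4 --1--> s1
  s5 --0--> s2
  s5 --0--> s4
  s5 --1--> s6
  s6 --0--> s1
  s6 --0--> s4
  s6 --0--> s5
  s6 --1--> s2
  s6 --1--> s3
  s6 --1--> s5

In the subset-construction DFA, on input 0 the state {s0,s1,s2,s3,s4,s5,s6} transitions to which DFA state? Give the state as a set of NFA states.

{s0,s1,s2,s3,s4,s5,s6}

δ(s0,0) = {s3,s4}; δ(s1,0) = {s1,s4,s5,s6}; δ(s2,0) = {s5}; δ(s3,0) = {s0,s1,s5}; δ(s4,0) = {s0,s1,s2}; δ(s5,0) = {s2,s4}; δ(s6,0) = {s1,s4,s5}.
Union: {s0,s1,s2,s3,s4,s5,s6}.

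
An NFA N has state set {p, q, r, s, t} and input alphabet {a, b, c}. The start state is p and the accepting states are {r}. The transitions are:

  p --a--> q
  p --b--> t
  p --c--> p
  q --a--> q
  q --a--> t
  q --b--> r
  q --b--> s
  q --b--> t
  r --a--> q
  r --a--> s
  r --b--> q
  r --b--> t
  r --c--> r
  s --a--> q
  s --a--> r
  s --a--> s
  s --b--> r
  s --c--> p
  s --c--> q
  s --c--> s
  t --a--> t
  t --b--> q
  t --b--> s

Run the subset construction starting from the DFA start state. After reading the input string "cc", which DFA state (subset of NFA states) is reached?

{p}

Start: {p}.
δ(p,c) = {p}.
Union: {p}.
After c: {p}.
δ(p,c) = {p}.
Union: {p}.
After c: {p}.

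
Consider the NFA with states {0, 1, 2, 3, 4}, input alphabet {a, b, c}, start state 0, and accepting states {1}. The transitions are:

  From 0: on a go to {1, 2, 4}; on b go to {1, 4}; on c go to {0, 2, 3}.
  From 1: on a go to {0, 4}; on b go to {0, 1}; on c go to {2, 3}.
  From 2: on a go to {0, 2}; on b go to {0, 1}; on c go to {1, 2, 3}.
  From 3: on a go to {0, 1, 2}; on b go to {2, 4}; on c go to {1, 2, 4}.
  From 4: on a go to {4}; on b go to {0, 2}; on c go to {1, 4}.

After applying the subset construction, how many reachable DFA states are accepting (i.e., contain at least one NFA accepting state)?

8

Start state of the DFA: {0}.
{0} --a--> {1, 2, 4}  [new]
{0} --b--> {1, 4}  [new]
{0} --c--> {0, 2, 3}  [new]
{1, 2, 4} --a--> {0, 2, 4}  [new]
{1, 2, 4} --b--> {0, 1, 2}  [new]
{1, 2, 4} --c--> {1, 2, 3, 4}  [new]
{1, 4} --a--> {0, 4}  [new]
{1, 4} --b--> {0, 1, 2}  [seen]
{1, 4} --c--> {1, 2, 3, 4}  [seen]
{0, 2, 3} --a--> {0, 1, 2, 4}  [new]
{0, 2, 3} --b--> {0, 1, 2, 4}  [seen]
{0, 2, 3} --c--> {0, 1, 2, 3, 4}  [new]
{0, 2, 4} --a--> {0, 1, 2, 4}  [seen]
{0, 2, 4} --b--> {0, 1, 2, 4}  [seen]
{0, 2, 4} --c--> {0, 1, 2, 3, 4}  [seen]
{0, 1, 2} --a--> {0, 1, 2, 4}  [seen]
{0, 1, 2} --b--> {0, 1, 4}  [new]
{0, 1, 2} --c--> {0, 1, 2, 3}  [new]
{1, 2, 3, 4} --a--> {0, 1, 2, 4}  [seen]
{1, 2, 3, 4} --b--> {0, 1, 2, 4}  [seen]
{1, 2, 3, 4} --c--> {1, 2, 3, 4}  [seen]
{0, 4} --a--> {1, 2, 4}  [seen]
{0, 4} --b--> {0, 1, 2, 4}  [seen]
{0, 4} --c--> {0, 1, 2, 3, 4}  [seen]
{0, 1, 2, 4} --a--> {0, 1, 2, 4}  [seen]
{0, 1, 2, 4} --b--> {0, 1, 2, 4}  [seen]
{0, 1, 2, 4} --c--> {0, 1, 2, 3, 4}  [seen]
{0, 1, 2, 3, 4} --a--> {0, 1, 2, 4}  [seen]
{0, 1, 2, 3, 4} --b--> {0, 1, 2, 4}  [seen]
{0, 1, 2, 3, 4} --c--> {0, 1, 2, 3, 4}  [seen]
{0, 1, 4} --a--> {0, 1, 2, 4}  [seen]
{0, 1, 4} --b--> {0, 1, 2, 4}  [seen]
{0, 1, 4} --c--> {0, 1, 2, 3, 4}  [seen]
{0, 1, 2, 3} --a--> {0, 1, 2, 4}  [seen]
{0, 1, 2, 3} --b--> {0, 1, 2, 4}  [seen]
{0, 1, 2, 3} --c--> {0, 1, 2, 3, 4}  [seen]
Reachable DFA states: {0}, {1, 2, 4}, {1, 4}, {0, 2, 3}, {0, 2, 4}, {0, 1, 2}, {1, 2, 3, 4}, {0, 4}, {0, 1, 2, 4}, {0, 1, 2, 3, 4}, {0, 1, 4}, {0, 1, 2, 3}.
Accepting DFA states (contain an NFA accepting state): {1, 2, 4}, {1, 4}, {0, 1, 2}, {1, 2, 3, 4}, {0, 1, 2, 4}, {0, 1, 2, 3, 4}, {0, 1, 4}, {0, 1, 2, 3}.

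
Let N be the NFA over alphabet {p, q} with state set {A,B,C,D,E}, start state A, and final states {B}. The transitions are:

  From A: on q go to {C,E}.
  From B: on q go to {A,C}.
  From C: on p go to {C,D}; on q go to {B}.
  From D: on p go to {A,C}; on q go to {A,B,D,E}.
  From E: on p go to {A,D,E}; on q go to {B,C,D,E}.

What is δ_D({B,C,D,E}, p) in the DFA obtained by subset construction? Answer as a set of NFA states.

{A,C,D,E}

δ(B,p) = ∅; δ(C,p) = {C,D}; δ(D,p) = {A,C}; δ(E,p) = {A,D,E}.
Union: {A,C,D,E}.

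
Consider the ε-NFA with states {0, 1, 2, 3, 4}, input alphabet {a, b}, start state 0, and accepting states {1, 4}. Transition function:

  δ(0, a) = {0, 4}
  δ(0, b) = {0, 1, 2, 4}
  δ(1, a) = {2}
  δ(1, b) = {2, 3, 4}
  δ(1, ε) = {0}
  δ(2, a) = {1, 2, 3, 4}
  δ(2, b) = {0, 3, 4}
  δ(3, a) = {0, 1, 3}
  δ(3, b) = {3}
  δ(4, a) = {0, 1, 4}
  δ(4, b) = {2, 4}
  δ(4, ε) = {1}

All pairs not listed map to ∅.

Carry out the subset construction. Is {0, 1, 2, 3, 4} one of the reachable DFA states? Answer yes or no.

yes

Start state of the DFA: {0} (ε-closure of the NFA start).
{0} --a--> {0, 1, 4}  [new]
{0} --b--> {0, 1, 2, 4}  [new]
{0, 1, 4} --a--> {0, 1, 2, 4}  [seen]
{0, 1, 4} --b--> {0, 1, 2, 3, 4}  [new]
{0, 1, 2, 4} --a--> {0, 1, 2, 3, 4}  [seen]
{0, 1, 2, 4} --b--> {0, 1, 2, 3, 4}  [seen]
{0, 1, 2, 3, 4} --a--> {0, 1, 2, 3, 4}  [seen]
{0, 1, 2, 3, 4} --b--> {0, 1, 2, 3, 4}  [seen]
Reachable DFA states: {0}, {0, 1, 4}, {0, 1, 2, 4}, {0, 1, 2, 3, 4}.
{0, 1, 2, 3, 4} is among them.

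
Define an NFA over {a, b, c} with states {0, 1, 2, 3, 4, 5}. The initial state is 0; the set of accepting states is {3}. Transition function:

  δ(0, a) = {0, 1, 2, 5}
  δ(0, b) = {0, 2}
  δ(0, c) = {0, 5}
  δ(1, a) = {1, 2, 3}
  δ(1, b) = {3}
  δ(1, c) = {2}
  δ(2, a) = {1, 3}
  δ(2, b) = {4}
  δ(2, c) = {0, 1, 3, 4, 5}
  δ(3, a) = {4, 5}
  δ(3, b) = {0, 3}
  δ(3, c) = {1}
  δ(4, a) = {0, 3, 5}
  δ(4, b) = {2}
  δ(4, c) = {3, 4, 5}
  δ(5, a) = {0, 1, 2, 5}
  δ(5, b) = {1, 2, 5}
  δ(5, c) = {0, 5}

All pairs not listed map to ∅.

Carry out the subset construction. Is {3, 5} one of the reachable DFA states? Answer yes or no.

Start state of the DFA: {0}.
{0} --a--> {0, 1, 2, 5}  [new]
{0} --b--> {0, 2}  [new]
{0} --c--> {0, 5}  [new]
{0, 1, 2, 5} --a--> {0, 1, 2, 3, 5}  [new]
{0, 1, 2, 5} --b--> {0, 1, 2, 3, 4, 5}  [new]
{0, 1, 2, 5} --c--> {0, 1, 2, 3, 4, 5}  [seen]
{0, 2} --a--> {0, 1, 2, 3, 5}  [seen]
{0, 2} --b--> {0, 2, 4}  [new]
{0, 2} --c--> {0, 1, 3, 4, 5}  [new]
{0, 5} --a--> {0, 1, 2, 5}  [seen]
{0, 5} --b--> {0, 1, 2, 5}  [seen]
{0, 5} --c--> {0, 5}  [seen]
{0, 1, 2, 3, 5} --a--> {0, 1, 2, 3, 4, 5}  [seen]
{0, 1, 2, 3, 5} --b--> {0, 1, 2, 3, 4, 5}  [seen]
{0, 1, 2, 3, 5} --c--> {0, 1, 2, 3, 4, 5}  [seen]
{0, 1, 2, 3, 4, 5} --a--> {0, 1, 2, 3, 4, 5}  [seen]
{0, 1, 2, 3, 4, 5} --b--> {0, 1, 2, 3, 4, 5}  [seen]
{0, 1, 2, 3, 4, 5} --c--> {0, 1, 2, 3, 4, 5}  [seen]
{0, 2, 4} --a--> {0, 1, 2, 3, 5}  [seen]
{0, 2, 4} --b--> {0, 2, 4}  [seen]
{0, 2, 4} --c--> {0, 1, 3, 4, 5}  [seen]
{0, 1, 3, 4, 5} --a--> {0, 1, 2, 3, 4, 5}  [seen]
{0, 1, 3, 4, 5} --b--> {0, 1, 2, 3, 5}  [seen]
{0, 1, 3, 4, 5} --c--> {0, 1, 2, 3, 4, 5}  [seen]
Reachable DFA states: {0}, {0, 1, 2, 5}, {0, 2}, {0, 5}, {0, 1, 2, 3, 5}, {0, 1, 2, 3, 4, 5}, {0, 2, 4}, {0, 1, 3, 4, 5}.
{3, 5} is not among them.

no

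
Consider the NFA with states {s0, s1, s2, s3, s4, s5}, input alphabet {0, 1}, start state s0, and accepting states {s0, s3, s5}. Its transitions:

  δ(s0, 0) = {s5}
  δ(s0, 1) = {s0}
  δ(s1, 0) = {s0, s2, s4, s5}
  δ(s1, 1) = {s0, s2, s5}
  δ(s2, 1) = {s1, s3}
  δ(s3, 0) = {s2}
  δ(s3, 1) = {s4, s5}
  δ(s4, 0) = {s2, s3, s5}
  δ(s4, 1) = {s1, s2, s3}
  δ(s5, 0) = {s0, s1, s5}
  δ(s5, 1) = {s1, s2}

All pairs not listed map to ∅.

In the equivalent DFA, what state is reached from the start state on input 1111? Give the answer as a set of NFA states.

Start: {s0}.
δ(s0,1) = {s0}.
Union: {s0}.
After 1: {s0}.
δ(s0,1) = {s0}.
Union: {s0}.
After 1: {s0}.
δ(s0,1) = {s0}.
Union: {s0}.
After 1: {s0}.
δ(s0,1) = {s0}.
Union: {s0}.
After 1: {s0}.

{s0}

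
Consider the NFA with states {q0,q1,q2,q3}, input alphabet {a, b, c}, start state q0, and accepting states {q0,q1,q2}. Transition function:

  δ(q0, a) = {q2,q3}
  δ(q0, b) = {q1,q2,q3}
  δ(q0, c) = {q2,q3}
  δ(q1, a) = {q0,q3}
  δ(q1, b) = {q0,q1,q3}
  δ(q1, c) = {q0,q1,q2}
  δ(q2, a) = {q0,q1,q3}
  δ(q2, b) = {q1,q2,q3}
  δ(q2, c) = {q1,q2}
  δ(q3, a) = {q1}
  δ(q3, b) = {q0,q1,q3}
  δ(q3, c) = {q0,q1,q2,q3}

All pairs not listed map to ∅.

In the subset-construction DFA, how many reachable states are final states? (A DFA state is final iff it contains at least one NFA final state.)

5

Start state of the DFA: {q0}.
{q0} --a--> {q2,q3}  [new]
{q0} --b--> {q1,q2,q3}  [new]
{q0} --c--> {q2,q3}  [seen]
{q2,q3} --a--> {q0,q1,q3}  [new]
{q2,q3} --b--> {q0,q1,q2,q3}  [new]
{q2,q3} --c--> {q0,q1,q2,q3}  [seen]
{q1,q2,q3} --a--> {q0,q1,q3}  [seen]
{q1,q2,q3} --b--> {q0,q1,q2,q3}  [seen]
{q1,q2,q3} --c--> {q0,q1,q2,q3}  [seen]
{q0,q1,q3} --a--> {q0,q1,q2,q3}  [seen]
{q0,q1,q3} --b--> {q0,q1,q2,q3}  [seen]
{q0,q1,q3} --c--> {q0,q1,q2,q3}  [seen]
{q0,q1,q2,q3} --a--> {q0,q1,q2,q3}  [seen]
{q0,q1,q2,q3} --b--> {q0,q1,q2,q3}  [seen]
{q0,q1,q2,q3} --c--> {q0,q1,q2,q3}  [seen]
Reachable DFA states: {q0}, {q2,q3}, {q1,q2,q3}, {q0,q1,q3}, {q0,q1,q2,q3}.
Accepting DFA states (contain an NFA accepting state): {q0}, {q2,q3}, {q1,q2,q3}, {q0,q1,q3}, {q0,q1,q2,q3}.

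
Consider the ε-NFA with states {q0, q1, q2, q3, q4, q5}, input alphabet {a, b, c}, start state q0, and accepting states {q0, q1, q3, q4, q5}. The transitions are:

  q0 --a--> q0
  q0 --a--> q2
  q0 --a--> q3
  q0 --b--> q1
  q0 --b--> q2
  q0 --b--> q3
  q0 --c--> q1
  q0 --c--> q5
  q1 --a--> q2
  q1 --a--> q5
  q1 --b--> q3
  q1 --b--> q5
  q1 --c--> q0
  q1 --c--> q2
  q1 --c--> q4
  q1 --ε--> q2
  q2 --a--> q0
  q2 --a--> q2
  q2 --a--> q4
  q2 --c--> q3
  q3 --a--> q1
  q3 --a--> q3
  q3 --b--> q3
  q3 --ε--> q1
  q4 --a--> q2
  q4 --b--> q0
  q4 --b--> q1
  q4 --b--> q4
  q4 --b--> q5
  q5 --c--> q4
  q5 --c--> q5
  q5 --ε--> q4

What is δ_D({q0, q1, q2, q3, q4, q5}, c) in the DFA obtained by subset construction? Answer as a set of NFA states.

{q0, q1, q2, q3, q4, q5}

δ(q0,c) = {q1, q5}; δ(q1,c) = {q0, q2, q4}; δ(q2,c) = {q3}; δ(q3,c) = ∅; δ(q4,c) = ∅; δ(q5,c) = {q4, q5}.
Union: {q0, q1, q2, q3, q4, q5}.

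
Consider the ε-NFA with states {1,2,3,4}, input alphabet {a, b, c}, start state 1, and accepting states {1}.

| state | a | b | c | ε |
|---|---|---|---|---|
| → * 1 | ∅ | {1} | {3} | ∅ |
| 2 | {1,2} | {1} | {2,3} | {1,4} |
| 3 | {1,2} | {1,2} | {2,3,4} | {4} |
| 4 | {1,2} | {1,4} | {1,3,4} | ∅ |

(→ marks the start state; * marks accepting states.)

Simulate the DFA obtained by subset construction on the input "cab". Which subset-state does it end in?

{1,4}

Start: {1}.
δ(1,c) = {3}.
Union: {3}.
ε-closure gives {3,4}.
After c: {3,4}.
δ(3,a) = {1,2}; δ(4,a) = {1,2}.
Union: {1,2}.
ε-closure gives {1,2,4}.
After a: {1,2,4}.
δ(1,b) = {1}; δ(2,b) = {1}; δ(4,b) = {1,4}.
Union: {1,4}.
After b: {1,4}.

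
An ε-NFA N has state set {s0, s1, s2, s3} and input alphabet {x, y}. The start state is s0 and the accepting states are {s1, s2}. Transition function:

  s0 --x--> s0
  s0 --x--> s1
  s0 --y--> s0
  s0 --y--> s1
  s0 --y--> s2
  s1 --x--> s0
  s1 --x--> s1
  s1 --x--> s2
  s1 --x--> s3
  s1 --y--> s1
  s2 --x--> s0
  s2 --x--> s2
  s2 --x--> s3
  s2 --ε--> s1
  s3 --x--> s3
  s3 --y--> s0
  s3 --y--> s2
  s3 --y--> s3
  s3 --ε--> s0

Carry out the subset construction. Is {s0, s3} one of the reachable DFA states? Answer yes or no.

no

Start state of the DFA: {s0} (ε-closure of the NFA start).
{s0} --x--> {s0, s1}  [new]
{s0} --y--> {s0, s1, s2}  [new]
{s0, s1} --x--> {s0, s1, s2, s3}  [new]
{s0, s1} --y--> {s0, s1, s2}  [seen]
{s0, s1, s2} --x--> {s0, s1, s2, s3}  [seen]
{s0, s1, s2} --y--> {s0, s1, s2}  [seen]
{s0, s1, s2, s3} --x--> {s0, s1, s2, s3}  [seen]
{s0, s1, s2, s3} --y--> {s0, s1, s2, s3}  [seen]
Reachable DFA states: {s0}, {s0, s1}, {s0, s1, s2}, {s0, s1, s2, s3}.
{s0, s3} is not among them.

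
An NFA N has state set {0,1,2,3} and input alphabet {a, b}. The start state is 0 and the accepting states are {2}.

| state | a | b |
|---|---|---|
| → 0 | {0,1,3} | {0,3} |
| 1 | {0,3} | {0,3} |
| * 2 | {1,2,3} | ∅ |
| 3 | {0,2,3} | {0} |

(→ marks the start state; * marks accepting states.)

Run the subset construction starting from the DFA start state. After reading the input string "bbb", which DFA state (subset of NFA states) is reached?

{0,3}

Start: {0}.
δ(0,b) = {0,3}.
Union: {0,3}.
After b: {0,3}.
δ(0,b) = {0,3}; δ(3,b) = {0}.
Union: {0,3}.
After b: {0,3}.
δ(0,b) = {0,3}; δ(3,b) = {0}.
Union: {0,3}.
After b: {0,3}.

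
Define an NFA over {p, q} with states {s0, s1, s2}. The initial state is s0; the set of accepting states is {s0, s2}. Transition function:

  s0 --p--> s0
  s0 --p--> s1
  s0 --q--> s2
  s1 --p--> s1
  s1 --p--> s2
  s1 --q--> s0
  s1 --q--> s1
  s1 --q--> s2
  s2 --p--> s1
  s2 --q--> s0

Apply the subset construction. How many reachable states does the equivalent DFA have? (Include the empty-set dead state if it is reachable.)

Start state of the DFA: {s0}.
{s0} --p--> {s0, s1}  [new]
{s0} --q--> {s2}  [new]
{s0, s1} --p--> {s0, s1, s2}  [new]
{s0, s1} --q--> {s0, s1, s2}  [seen]
{s2} --p--> {s1}  [new]
{s2} --q--> {s0}  [seen]
{s0, s1, s2} --p--> {s0, s1, s2}  [seen]
{s0, s1, s2} --q--> {s0, s1, s2}  [seen]
{s1} --p--> {s1, s2}  [new]
{s1} --q--> {s0, s1, s2}  [seen]
{s1, s2} --p--> {s1, s2}  [seen]
{s1, s2} --q--> {s0, s1, s2}  [seen]
Reachable DFA states: {s0}, {s0, s1}, {s2}, {s0, s1, s2}, {s1}, {s1, s2}.

6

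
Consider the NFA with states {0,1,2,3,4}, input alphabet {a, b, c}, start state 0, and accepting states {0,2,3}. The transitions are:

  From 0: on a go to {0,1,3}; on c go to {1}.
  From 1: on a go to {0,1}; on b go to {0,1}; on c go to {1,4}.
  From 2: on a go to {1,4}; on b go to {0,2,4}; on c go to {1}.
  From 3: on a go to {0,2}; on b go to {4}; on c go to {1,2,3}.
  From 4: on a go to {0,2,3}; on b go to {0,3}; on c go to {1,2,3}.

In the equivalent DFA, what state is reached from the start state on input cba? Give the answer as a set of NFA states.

Start: {0}.
δ(0,c) = {1}.
Union: {1}.
After c: {1}.
δ(1,b) = {0,1}.
Union: {0,1}.
After b: {0,1}.
δ(0,a) = {0,1,3}; δ(1,a) = {0,1}.
Union: {0,1,3}.
After a: {0,1,3}.

{0,1,3}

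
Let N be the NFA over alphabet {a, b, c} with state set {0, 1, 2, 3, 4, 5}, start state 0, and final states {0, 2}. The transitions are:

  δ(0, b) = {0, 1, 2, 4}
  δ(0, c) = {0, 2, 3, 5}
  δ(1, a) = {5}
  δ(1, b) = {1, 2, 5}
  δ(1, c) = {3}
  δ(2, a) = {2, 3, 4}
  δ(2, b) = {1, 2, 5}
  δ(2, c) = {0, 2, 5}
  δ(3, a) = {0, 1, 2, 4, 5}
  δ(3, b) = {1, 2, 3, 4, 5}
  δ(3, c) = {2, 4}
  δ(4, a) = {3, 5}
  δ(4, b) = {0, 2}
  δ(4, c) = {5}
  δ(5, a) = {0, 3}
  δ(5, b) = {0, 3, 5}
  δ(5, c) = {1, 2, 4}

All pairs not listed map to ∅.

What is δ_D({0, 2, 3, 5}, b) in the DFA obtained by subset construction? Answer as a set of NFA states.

δ(0,b) = {0, 1, 2, 4}; δ(2,b) = {1, 2, 5}; δ(3,b) = {1, 2, 3, 4, 5}; δ(5,b) = {0, 3, 5}.
Union: {0, 1, 2, 3, 4, 5}.

{0, 1, 2, 3, 4, 5}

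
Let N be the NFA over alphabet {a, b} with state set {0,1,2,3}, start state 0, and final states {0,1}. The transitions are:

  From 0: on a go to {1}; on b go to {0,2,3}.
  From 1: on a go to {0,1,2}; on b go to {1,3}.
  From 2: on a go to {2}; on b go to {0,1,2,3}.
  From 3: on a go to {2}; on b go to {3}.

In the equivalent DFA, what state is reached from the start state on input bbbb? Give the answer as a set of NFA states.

{0,1,2,3}

Start: {0}.
δ(0,b) = {0,2,3}.
Union: {0,2,3}.
After b: {0,2,3}.
δ(0,b) = {0,2,3}; δ(2,b) = {0,1,2,3}; δ(3,b) = {3}.
Union: {0,1,2,3}.
After b: {0,1,2,3}.
δ(0,b) = {0,2,3}; δ(1,b) = {1,3}; δ(2,b) = {0,1,2,3}; δ(3,b) = {3}.
Union: {0,1,2,3}.
After b: {0,1,2,3}.
δ(0,b) = {0,2,3}; δ(1,b) = {1,3}; δ(2,b) = {0,1,2,3}; δ(3,b) = {3}.
Union: {0,1,2,3}.
After b: {0,1,2,3}.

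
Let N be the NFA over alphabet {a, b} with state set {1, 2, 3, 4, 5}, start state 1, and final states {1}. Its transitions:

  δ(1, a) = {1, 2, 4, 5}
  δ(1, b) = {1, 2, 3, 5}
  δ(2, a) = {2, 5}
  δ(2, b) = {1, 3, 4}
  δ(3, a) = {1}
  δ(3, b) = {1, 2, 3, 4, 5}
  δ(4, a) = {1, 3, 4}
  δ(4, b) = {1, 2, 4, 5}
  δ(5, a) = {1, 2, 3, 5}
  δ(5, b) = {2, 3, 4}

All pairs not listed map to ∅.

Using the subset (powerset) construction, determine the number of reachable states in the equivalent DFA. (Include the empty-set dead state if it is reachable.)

4

Start state of the DFA: {1}.
{1} --a--> {1, 2, 4, 5}  [new]
{1} --b--> {1, 2, 3, 5}  [new]
{1, 2, 4, 5} --a--> {1, 2, 3, 4, 5}  [new]
{1, 2, 4, 5} --b--> {1, 2, 3, 4, 5}  [seen]
{1, 2, 3, 5} --a--> {1, 2, 3, 4, 5}  [seen]
{1, 2, 3, 5} --b--> {1, 2, 3, 4, 5}  [seen]
{1, 2, 3, 4, 5} --a--> {1, 2, 3, 4, 5}  [seen]
{1, 2, 3, 4, 5} --b--> {1, 2, 3, 4, 5}  [seen]
Reachable DFA states: {1}, {1, 2, 4, 5}, {1, 2, 3, 5}, {1, 2, 3, 4, 5}.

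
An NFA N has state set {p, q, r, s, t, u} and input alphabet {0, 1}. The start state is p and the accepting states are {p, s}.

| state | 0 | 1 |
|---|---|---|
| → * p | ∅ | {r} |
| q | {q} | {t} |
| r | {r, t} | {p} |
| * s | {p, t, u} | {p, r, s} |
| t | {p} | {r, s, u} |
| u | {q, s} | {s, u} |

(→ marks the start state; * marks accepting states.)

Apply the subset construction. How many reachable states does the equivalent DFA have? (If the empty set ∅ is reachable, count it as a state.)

8

Start state of the DFA: {p}.
{p} --0--> ∅  [new]
{p} --1--> {r}  [new]
∅ --0--> ∅  [seen]
∅ --1--> ∅  [seen]
{r} --0--> {r, t}  [new]
{r} --1--> {p}  [seen]
{r, t} --0--> {p, r, t}  [new]
{r, t} --1--> {p, r, s, u}  [new]
{p, r, t} --0--> {p, r, t}  [seen]
{p, r, t} --1--> {p, r, s, u}  [seen]
{p, r, s, u} --0--> {p, q, r, s, t, u}  [new]
{p, r, s, u} --1--> {p, r, s, u}  [seen]
{p, q, r, s, t, u} --0--> {p, q, r, s, t, u}  [seen]
{p, q, r, s, t, u} --1--> {p, r, s, t, u}  [new]
{p, r, s, t, u} --0--> {p, q, r, s, t, u}  [seen]
{p, r, s, t, u} --1--> {p, r, s, u}  [seen]
Reachable DFA states: {p}, ∅, {r}, {r, t}, {p, r, t}, {p, r, s, u}, {p, q, r, s, t, u}, {p, r, s, t, u}.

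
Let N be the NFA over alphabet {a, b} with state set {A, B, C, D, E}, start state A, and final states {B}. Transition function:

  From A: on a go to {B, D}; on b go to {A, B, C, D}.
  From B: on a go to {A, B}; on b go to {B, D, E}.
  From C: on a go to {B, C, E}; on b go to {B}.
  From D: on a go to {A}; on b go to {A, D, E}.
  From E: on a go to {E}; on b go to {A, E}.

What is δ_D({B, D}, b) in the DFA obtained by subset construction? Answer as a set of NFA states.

{A, B, D, E}

δ(B,b) = {B, D, E}; δ(D,b) = {A, D, E}.
Union: {A, B, D, E}.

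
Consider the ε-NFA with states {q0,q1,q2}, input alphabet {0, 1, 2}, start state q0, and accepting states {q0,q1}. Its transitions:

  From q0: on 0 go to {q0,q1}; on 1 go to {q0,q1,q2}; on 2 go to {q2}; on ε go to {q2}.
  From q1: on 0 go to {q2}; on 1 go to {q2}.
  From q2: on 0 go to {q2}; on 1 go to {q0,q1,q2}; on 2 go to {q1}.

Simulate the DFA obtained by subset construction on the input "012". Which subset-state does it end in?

{q1,q2}

Start: {q0,q2}.
δ(q0,0) = {q0,q1}; δ(q2,0) = {q2}.
Union: {q0,q1,q2}.
After 0: {q0,q1,q2}.
δ(q0,1) = {q0,q1,q2}; δ(q1,1) = {q2}; δ(q2,1) = {q0,q1,q2}.
Union: {q0,q1,q2}.
After 1: {q0,q1,q2}.
δ(q0,2) = {q2}; δ(q1,2) = ∅; δ(q2,2) = {q1}.
Union: {q1,q2}.
After 2: {q1,q2}.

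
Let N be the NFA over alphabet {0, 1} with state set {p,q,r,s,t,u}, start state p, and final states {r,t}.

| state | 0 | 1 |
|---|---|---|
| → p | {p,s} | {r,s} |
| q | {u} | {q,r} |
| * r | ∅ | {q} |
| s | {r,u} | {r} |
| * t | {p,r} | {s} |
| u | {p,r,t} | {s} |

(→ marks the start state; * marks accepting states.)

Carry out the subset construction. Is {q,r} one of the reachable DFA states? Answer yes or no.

Start state of the DFA: {p}.
{p} --0--> {p,s}  [new]
{p} --1--> {r,s}  [new]
{p,s} --0--> {p,r,s,u}  [new]
{p,s} --1--> {r,s}  [seen]
{r,s} --0--> {r,u}  [new]
{r,s} --1--> {q,r}  [new]
{p,r,s,u} --0--> {p,r,s,t,u}  [new]
{p,r,s,u} --1--> {q,r,s}  [new]
{r,u} --0--> {p,r,t}  [new]
{r,u} --1--> {q,s}  [new]
{q,r} --0--> {u}  [new]
{q,r} --1--> {q,r}  [seen]
{p,r,s,t,u} --0--> {p,r,s,t,u}  [seen]
{p,r,s,t,u} --1--> {q,r,s}  [seen]
{q,r,s} --0--> {r,u}  [seen]
{q,r,s} --1--> {q,r}  [seen]
{p,r,t} --0--> {p,r,s}  [new]
{p,r,t} --1--> {q,r,s}  [seen]
{q,s} --0--> {r,u}  [seen]
{q,s} --1--> {q,r}  [seen]
{u} --0--> {p,r,t}  [seen]
{u} --1--> {s}  [new]
{p,r,s} --0--> {p,r,s,u}  [seen]
{p,r,s} --1--> {q,r,s}  [seen]
{s} --0--> {r,u}  [seen]
{s} --1--> {r}  [new]
{r} --0--> ∅  [new]
{r} --1--> {q}  [new]
∅ --0--> ∅  [seen]
∅ --1--> ∅  [seen]
{q} --0--> {u}  [seen]
{q} --1--> {q,r}  [seen]
Reachable DFA states: {p}, {p,s}, {r,s}, {p,r,s,u}, {r,u}, {q,r}, {p,r,s,t,u}, {q,r,s}, {p,r,t}, {q,s}, {u}, {p,r,s}, {s}, {r}, ∅, {q}.
{q,r} is among them.

yes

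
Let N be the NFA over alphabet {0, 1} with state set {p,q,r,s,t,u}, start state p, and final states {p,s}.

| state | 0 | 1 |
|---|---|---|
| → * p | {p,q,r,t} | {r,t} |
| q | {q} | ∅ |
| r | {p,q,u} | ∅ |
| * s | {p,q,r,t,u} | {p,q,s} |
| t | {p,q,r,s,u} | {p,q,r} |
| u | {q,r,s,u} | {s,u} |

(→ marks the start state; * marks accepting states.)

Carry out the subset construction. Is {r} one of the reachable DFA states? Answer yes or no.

Start state of the DFA: {p}.
{p} --0--> {p,q,r,t}  [new]
{p} --1--> {r,t}  [new]
{p,q,r,t} --0--> {p,q,r,s,t,u}  [new]
{p,q,r,t} --1--> {p,q,r,t}  [seen]
{r,t} --0--> {p,q,r,s,u}  [new]
{r,t} --1--> {p,q,r}  [new]
{p,q,r,s,t,u} --0--> {p,q,r,s,t,u}  [seen]
{p,q,r,s,t,u} --1--> {p,q,r,s,t,u}  [seen]
{p,q,r,s,u} --0--> {p,q,r,s,t,u}  [seen]
{p,q,r,s,u} --1--> {p,q,r,s,t,u}  [seen]
{p,q,r} --0--> {p,q,r,t,u}  [new]
{p,q,r} --1--> {r,t}  [seen]
{p,q,r,t,u} --0--> {p,q,r,s,t,u}  [seen]
{p,q,r,t,u} --1--> {p,q,r,s,t,u}  [seen]
Reachable DFA states: {p}, {p,q,r,t}, {r,t}, {p,q,r,s,t,u}, {p,q,r,s,u}, {p,q,r}, {p,q,r,t,u}.
{r} is not among them.

no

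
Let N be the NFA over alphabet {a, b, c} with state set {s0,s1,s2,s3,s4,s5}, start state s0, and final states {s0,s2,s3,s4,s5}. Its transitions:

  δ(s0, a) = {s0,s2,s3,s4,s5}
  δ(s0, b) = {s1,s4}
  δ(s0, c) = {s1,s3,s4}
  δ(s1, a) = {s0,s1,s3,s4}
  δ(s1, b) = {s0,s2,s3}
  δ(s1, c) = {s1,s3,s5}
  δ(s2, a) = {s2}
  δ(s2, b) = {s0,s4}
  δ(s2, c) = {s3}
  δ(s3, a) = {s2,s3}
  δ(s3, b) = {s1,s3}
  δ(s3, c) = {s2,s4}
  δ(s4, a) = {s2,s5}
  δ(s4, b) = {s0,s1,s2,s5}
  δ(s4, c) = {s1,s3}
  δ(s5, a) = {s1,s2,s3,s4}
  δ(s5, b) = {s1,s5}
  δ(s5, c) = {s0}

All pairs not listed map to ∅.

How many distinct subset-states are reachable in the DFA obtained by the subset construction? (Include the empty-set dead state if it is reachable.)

Start state of the DFA: {s0}.
{s0} --a--> {s0,s2,s3,s4,s5}  [new]
{s0} --b--> {s1,s4}  [new]
{s0} --c--> {s1,s3,s4}  [new]
{s0,s2,s3,s4,s5} --a--> {s0,s1,s2,s3,s4,s5}  [new]
{s0,s2,s3,s4,s5} --b--> {s0,s1,s2,s3,s4,s5}  [seen]
{s0,s2,s3,s4,s5} --c--> {s0,s1,s2,s3,s4}  [new]
{s1,s4} --a--> {s0,s1,s2,s3,s4,s5}  [seen]
{s1,s4} --b--> {s0,s1,s2,s3,s5}  [new]
{s1,s4} --c--> {s1,s3,s5}  [new]
{s1,s3,s4} --a--> {s0,s1,s2,s3,s4,s5}  [seen]
{s1,s3,s4} --b--> {s0,s1,s2,s3,s5}  [seen]
{s1,s3,s4} --c--> {s1,s2,s3,s4,s5}  [new]
{s0,s1,s2,s3,s4,s5} --a--> {s0,s1,s2,s3,s4,s5}  [seen]
{s0,s1,s2,s3,s4,s5} --b--> {s0,s1,s2,s3,s4,s5}  [seen]
{s0,s1,s2,s3,s4,s5} --c--> {s0,s1,s2,s3,s4,s5}  [seen]
{s0,s1,s2,s3,s4} --a--> {s0,s1,s2,s3,s4,s5}  [seen]
{s0,s1,s2,s3,s4} --b--> {s0,s1,s2,s3,s4,s5}  [seen]
{s0,s1,s2,s3,s4} --c--> {s1,s2,s3,s4,s5}  [seen]
{s0,s1,s2,s3,s5} --a--> {s0,s1,s2,s3,s4,s5}  [seen]
{s0,s1,s2,s3,s5} --b--> {s0,s1,s2,s3,s4,s5}  [seen]
{s0,s1,s2,s3,s5} --c--> {s0,s1,s2,s3,s4,s5}  [seen]
{s1,s3,s5} --a--> {s0,s1,s2,s3,s4}  [seen]
{s1,s3,s5} --b--> {s0,s1,s2,s3,s5}  [seen]
{s1,s3,s5} --c--> {s0,s1,s2,s3,s4,s5}  [seen]
{s1,s2,s3,s4,s5} --a--> {s0,s1,s2,s3,s4,s5}  [seen]
{s1,s2,s3,s4,s5} --b--> {s0,s1,s2,s3,s4,s5}  [seen]
{s1,s2,s3,s4,s5} --c--> {s0,s1,s2,s3,s4,s5}  [seen]
Reachable DFA states: {s0}, {s0,s2,s3,s4,s5}, {s1,s4}, {s1,s3,s4}, {s0,s1,s2,s3,s4,s5}, {s0,s1,s2,s3,s4}, {s0,s1,s2,s3,s5}, {s1,s3,s5}, {s1,s2,s3,s4,s5}.

9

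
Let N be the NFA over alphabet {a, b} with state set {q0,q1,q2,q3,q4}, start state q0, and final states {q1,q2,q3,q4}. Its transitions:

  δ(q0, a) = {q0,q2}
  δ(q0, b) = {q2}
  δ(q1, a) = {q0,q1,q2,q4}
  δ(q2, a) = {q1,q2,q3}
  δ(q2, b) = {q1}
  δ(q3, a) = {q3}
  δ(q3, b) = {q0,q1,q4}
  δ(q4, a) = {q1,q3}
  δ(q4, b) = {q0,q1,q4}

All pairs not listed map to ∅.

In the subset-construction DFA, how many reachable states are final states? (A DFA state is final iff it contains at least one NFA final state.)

9

Start state of the DFA: {q0}.
{q0} --a--> {q0,q2}  [new]
{q0} --b--> {q2}  [new]
{q0,q2} --a--> {q0,q1,q2,q3}  [new]
{q0,q2} --b--> {q1,q2}  [new]
{q2} --a--> {q1,q2,q3}  [new]
{q2} --b--> {q1}  [new]
{q0,q1,q2,q3} --a--> {q0,q1,q2,q3,q4}  [new]
{q0,q1,q2,q3} --b--> {q0,q1,q2,q4}  [new]
{q1,q2} --a--> {q0,q1,q2,q3,q4}  [seen]
{q1,q2} --b--> {q1}  [seen]
{q1,q2,q3} --a--> {q0,q1,q2,q3,q4}  [seen]
{q1,q2,q3} --b--> {q0,q1,q4}  [new]
{q1} --a--> {q0,q1,q2,q4}  [seen]
{q1} --b--> ∅  [new]
{q0,q1,q2,q3,q4} --a--> {q0,q1,q2,q3,q4}  [seen]
{q0,q1,q2,q3,q4} --b--> {q0,q1,q2,q4}  [seen]
{q0,q1,q2,q4} --a--> {q0,q1,q2,q3,q4}  [seen]
{q0,q1,q2,q4} --b--> {q0,q1,q2,q4}  [seen]
{q0,q1,q4} --a--> {q0,q1,q2,q3,q4}  [seen]
{q0,q1,q4} --b--> {q0,q1,q2,q4}  [seen]
∅ --a--> ∅  [seen]
∅ --b--> ∅  [seen]
Reachable DFA states: {q0}, {q0,q2}, {q2}, {q0,q1,q2,q3}, {q1,q2}, {q1,q2,q3}, {q1}, {q0,q1,q2,q3,q4}, {q0,q1,q2,q4}, {q0,q1,q4}, ∅.
Accepting DFA states (contain an NFA accepting state): {q0,q2}, {q2}, {q0,q1,q2,q3}, {q1,q2}, {q1,q2,q3}, {q1}, {q0,q1,q2,q3,q4}, {q0,q1,q2,q4}, {q0,q1,q4}.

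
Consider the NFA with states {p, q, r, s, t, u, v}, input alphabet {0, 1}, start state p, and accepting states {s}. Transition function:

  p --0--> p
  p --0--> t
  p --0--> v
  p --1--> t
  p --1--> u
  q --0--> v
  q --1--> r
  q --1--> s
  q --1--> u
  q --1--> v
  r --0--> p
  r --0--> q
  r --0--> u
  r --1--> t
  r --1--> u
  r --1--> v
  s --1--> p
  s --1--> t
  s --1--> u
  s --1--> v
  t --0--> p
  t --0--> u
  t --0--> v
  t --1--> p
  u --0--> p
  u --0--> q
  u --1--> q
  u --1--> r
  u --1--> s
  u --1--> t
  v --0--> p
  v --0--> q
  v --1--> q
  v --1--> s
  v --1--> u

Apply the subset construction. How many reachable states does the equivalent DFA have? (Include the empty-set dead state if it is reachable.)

11

Start state of the DFA: {p}.
{p} --0--> {p, t, v}  [new]
{p} --1--> {t, u}  [new]
{p, t, v} --0--> {p, q, t, u, v}  [new]
{p, t, v} --1--> {p, q, s, t, u}  [new]
{t, u} --0--> {p, q, u, v}  [new]
{t, u} --1--> {p, q, r, s, t}  [new]
{p, q, t, u, v} --0--> {p, q, t, u, v}  [seen]
{p, q, t, u, v} --1--> {p, q, r, s, t, u, v}  [new]
{p, q, s, t, u} --0--> {p, q, t, u, v}  [seen]
{p, q, s, t, u} --1--> {p, q, r, s, t, u, v}  [seen]
{p, q, u, v} --0--> {p, q, t, v}  [new]
{p, q, u, v} --1--> {q, r, s, t, u, v}  [new]
{p, q, r, s, t} --0--> {p, q, t, u, v}  [seen]
{p, q, r, s, t} --1--> {p, r, s, t, u, v}  [new]
{p, q, r, s, t, u, v} --0--> {p, q, t, u, v}  [seen]
{p, q, r, s, t, u, v} --1--> {p, q, r, s, t, u, v}  [seen]
{p, q, t, v} --0--> {p, q, t, u, v}  [seen]
{p, q, t, v} --1--> {p, q, r, s, t, u, v}  [seen]
{q, r, s, t, u, v} --0--> {p, q, u, v}  [seen]
{q, r, s, t, u, v} --1--> {p, q, r, s, t, u, v}  [seen]
{p, r, s, t, u, v} --0--> {p, q, t, u, v}  [seen]
{p, r, s, t, u, v} --1--> {p, q, r, s, t, u, v}  [seen]
Reachable DFA states: {p}, {p, t, v}, {t, u}, {p, q, t, u, v}, {p, q, s, t, u}, {p, q, u, v}, {p, q, r, s, t}, {p, q, r, s, t, u, v}, {p, q, t, v}, {q, r, s, t, u, v}, {p, r, s, t, u, v}.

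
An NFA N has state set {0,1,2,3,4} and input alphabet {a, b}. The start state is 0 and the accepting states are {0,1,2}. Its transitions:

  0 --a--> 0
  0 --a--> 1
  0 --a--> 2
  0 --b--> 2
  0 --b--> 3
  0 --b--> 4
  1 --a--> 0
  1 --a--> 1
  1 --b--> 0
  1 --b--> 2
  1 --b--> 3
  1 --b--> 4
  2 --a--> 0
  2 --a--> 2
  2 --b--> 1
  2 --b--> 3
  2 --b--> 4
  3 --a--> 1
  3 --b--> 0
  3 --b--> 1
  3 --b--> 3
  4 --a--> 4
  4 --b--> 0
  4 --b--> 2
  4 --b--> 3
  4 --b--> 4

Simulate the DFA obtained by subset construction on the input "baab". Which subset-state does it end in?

Start: {0}.
δ(0,b) = {2,3,4}.
Union: {2,3,4}.
After b: {2,3,4}.
δ(2,a) = {0,2}; δ(3,a) = {1}; δ(4,a) = {4}.
Union: {0,1,2,4}.
After a: {0,1,2,4}.
δ(0,a) = {0,1,2}; δ(1,a) = {0,1}; δ(2,a) = {0,2}; δ(4,a) = {4}.
Union: {0,1,2,4}.
After a: {0,1,2,4}.
δ(0,b) = {2,3,4}; δ(1,b) = {0,2,3,4}; δ(2,b) = {1,3,4}; δ(4,b) = {0,2,3,4}.
Union: {0,1,2,3,4}.
After b: {0,1,2,3,4}.

{0,1,2,3,4}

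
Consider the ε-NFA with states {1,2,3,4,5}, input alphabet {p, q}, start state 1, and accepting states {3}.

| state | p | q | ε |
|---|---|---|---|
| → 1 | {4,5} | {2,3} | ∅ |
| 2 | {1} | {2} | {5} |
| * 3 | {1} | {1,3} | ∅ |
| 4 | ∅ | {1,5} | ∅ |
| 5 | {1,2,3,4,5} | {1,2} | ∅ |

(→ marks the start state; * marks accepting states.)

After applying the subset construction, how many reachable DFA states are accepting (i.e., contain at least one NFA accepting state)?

3

Start state of the DFA: {1} (ε-closure of the NFA start).
{1} --p--> {4,5}  [new]
{1} --q--> {2,3,5}  [new]
{4,5} --p--> {1,2,3,4,5}  [new]
{4,5} --q--> {1,2,5}  [new]
{2,3,5} --p--> {1,2,3,4,5}  [seen]
{2,3,5} --q--> {1,2,3,5}  [new]
{1,2,3,4,5} --p--> {1,2,3,4,5}  [seen]
{1,2,3,4,5} --q--> {1,2,3,5}  [seen]
{1,2,5} --p--> {1,2,3,4,5}  [seen]
{1,2,5} --q--> {1,2,3,5}  [seen]
{1,2,3,5} --p--> {1,2,3,4,5}  [seen]
{1,2,3,5} --q--> {1,2,3,5}  [seen]
Reachable DFA states: {1}, {4,5}, {2,3,5}, {1,2,3,4,5}, {1,2,5}, {1,2,3,5}.
Accepting DFA states (contain an NFA accepting state): {2,3,5}, {1,2,3,4,5}, {1,2,3,5}.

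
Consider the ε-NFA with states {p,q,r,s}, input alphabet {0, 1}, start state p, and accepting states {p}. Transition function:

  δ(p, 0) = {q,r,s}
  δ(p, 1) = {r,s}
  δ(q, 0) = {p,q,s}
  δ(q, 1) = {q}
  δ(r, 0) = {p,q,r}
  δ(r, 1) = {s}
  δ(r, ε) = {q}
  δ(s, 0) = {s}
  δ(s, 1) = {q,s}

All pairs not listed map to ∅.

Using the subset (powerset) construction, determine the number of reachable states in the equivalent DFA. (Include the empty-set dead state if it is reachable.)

5

Start state of the DFA: {p} (ε-closure of the NFA start).
{p} --0--> {q,r,s}  [new]
{p} --1--> {q,r,s}  [seen]
{q,r,s} --0--> {p,q,r,s}  [new]
{q,r,s} --1--> {q,s}  [new]
{p,q,r,s} --0--> {p,q,r,s}  [seen]
{p,q,r,s} --1--> {q,r,s}  [seen]
{q,s} --0--> {p,q,s}  [new]
{q,s} --1--> {q,s}  [seen]
{p,q,s} --0--> {p,q,r,s}  [seen]
{p,q,s} --1--> {q,r,s}  [seen]
Reachable DFA states: {p}, {q,r,s}, {p,q,r,s}, {q,s}, {p,q,s}.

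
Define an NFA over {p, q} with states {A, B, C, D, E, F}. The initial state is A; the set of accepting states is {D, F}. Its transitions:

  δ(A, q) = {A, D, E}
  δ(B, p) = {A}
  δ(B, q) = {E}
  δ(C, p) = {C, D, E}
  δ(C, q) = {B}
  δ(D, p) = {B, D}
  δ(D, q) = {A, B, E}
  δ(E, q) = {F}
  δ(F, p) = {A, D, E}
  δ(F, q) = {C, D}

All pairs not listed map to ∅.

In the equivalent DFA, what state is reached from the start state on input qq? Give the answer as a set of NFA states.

{A, B, D, E, F}

Start: {A}.
δ(A,q) = {A, D, E}.
Union: {A, D, E}.
After q: {A, D, E}.
δ(A,q) = {A, D, E}; δ(D,q) = {A, B, E}; δ(E,q) = {F}.
Union: {A, B, D, E, F}.
After q: {A, B, D, E, F}.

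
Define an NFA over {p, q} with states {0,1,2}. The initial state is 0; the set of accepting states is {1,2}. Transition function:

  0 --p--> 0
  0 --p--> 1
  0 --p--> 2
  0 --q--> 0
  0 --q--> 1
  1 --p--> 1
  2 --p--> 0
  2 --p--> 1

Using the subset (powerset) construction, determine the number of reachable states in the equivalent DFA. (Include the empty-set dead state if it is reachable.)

Start state of the DFA: {0}.
{0} --p--> {0,1,2}  [new]
{0} --q--> {0,1}  [new]
{0,1,2} --p--> {0,1,2}  [seen]
{0,1,2} --q--> {0,1}  [seen]
{0,1} --p--> {0,1,2}  [seen]
{0,1} --q--> {0,1}  [seen]
Reachable DFA states: {0}, {0,1,2}, {0,1}.

3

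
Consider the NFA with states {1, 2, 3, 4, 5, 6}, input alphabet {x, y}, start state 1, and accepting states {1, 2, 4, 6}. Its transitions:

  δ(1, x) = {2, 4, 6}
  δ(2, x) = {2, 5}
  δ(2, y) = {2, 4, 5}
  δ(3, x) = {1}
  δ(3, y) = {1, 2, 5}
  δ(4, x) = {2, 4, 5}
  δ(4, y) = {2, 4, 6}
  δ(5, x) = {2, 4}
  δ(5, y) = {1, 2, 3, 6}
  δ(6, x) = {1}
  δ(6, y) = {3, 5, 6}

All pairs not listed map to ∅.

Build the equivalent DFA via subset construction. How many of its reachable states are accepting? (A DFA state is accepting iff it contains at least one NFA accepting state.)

7

Start state of the DFA: {1}.
{1} --x--> {2, 4, 6}  [new]
{1} --y--> ∅  [new]
{2, 4, 6} --x--> {1, 2, 4, 5}  [new]
{2, 4, 6} --y--> {2, 3, 4, 5, 6}  [new]
∅ --x--> ∅  [seen]
∅ --y--> ∅  [seen]
{1, 2, 4, 5} --x--> {2, 4, 5, 6}  [new]
{1, 2, 4, 5} --y--> {1, 2, 3, 4, 5, 6}  [new]
{2, 3, 4, 5, 6} --x--> {1, 2, 4, 5}  [seen]
{2, 3, 4, 5, 6} --y--> {1, 2, 3, 4, 5, 6}  [seen]
{2, 4, 5, 6} --x--> {1, 2, 4, 5}  [seen]
{2, 4, 5, 6} --y--> {1, 2, 3, 4, 5, 6}  [seen]
{1, 2, 3, 4, 5, 6} --x--> {1, 2, 4, 5, 6}  [new]
{1, 2, 3, 4, 5, 6} --y--> {1, 2, 3, 4, 5, 6}  [seen]
{1, 2, 4, 5, 6} --x--> {1, 2, 4, 5, 6}  [seen]
{1, 2, 4, 5, 6} --y--> {1, 2, 3, 4, 5, 6}  [seen]
Reachable DFA states: {1}, {2, 4, 6}, ∅, {1, 2, 4, 5}, {2, 3, 4, 5, 6}, {2, 4, 5, 6}, {1, 2, 3, 4, 5, 6}, {1, 2, 4, 5, 6}.
Accepting DFA states (contain an NFA accepting state): {1}, {2, 4, 6}, {1, 2, 4, 5}, {2, 3, 4, 5, 6}, {2, 4, 5, 6}, {1, 2, 3, 4, 5, 6}, {1, 2, 4, 5, 6}.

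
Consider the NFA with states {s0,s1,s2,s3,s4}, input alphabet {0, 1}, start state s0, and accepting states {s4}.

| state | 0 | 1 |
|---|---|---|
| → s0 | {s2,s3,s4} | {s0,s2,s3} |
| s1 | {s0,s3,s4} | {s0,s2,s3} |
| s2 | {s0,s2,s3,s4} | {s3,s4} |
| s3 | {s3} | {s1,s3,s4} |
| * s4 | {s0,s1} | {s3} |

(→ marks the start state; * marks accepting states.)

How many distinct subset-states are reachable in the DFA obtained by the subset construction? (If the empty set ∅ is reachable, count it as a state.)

7

Start state of the DFA: {s0}.
{s0} --0--> {s2,s3,s4}  [new]
{s0} --1--> {s0,s2,s3}  [new]
{s2,s3,s4} --0--> {s0,s1,s2,s3,s4}  [new]
{s2,s3,s4} --1--> {s1,s3,s4}  [new]
{s0,s2,s3} --0--> {s0,s2,s3,s4}  [new]
{s0,s2,s3} --1--> {s0,s1,s2,s3,s4}  [seen]
{s0,s1,s2,s3,s4} --0--> {s0,s1,s2,s3,s4}  [seen]
{s0,s1,s2,s3,s4} --1--> {s0,s1,s2,s3,s4}  [seen]
{s1,s3,s4} --0--> {s0,s1,s3,s4}  [new]
{s1,s3,s4} --1--> {s0,s1,s2,s3,s4}  [seen]
{s0,s2,s3,s4} --0--> {s0,s1,s2,s3,s4}  [seen]
{s0,s2,s3,s4} --1--> {s0,s1,s2,s3,s4}  [seen]
{s0,s1,s3,s4} --0--> {s0,s1,s2,s3,s4}  [seen]
{s0,s1,s3,s4} --1--> {s0,s1,s2,s3,s4}  [seen]
Reachable DFA states: {s0}, {s2,s3,s4}, {s0,s2,s3}, {s0,s1,s2,s3,s4}, {s1,s3,s4}, {s0,s2,s3,s4}, {s0,s1,s3,s4}.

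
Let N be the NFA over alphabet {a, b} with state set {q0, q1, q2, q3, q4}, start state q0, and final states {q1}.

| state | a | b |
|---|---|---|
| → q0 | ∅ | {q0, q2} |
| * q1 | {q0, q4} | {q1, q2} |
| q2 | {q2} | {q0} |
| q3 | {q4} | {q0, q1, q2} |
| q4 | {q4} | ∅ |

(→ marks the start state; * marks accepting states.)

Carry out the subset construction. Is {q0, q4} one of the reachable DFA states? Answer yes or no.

Start state of the DFA: {q0}.
{q0} --a--> ∅  [new]
{q0} --b--> {q0, q2}  [new]
∅ --a--> ∅  [seen]
∅ --b--> ∅  [seen]
{q0, q2} --a--> {q2}  [new]
{q0, q2} --b--> {q0, q2}  [seen]
{q2} --a--> {q2}  [seen]
{q2} --b--> {q0}  [seen]
Reachable DFA states: {q0}, ∅, {q0, q2}, {q2}.
{q0, q4} is not among them.

no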